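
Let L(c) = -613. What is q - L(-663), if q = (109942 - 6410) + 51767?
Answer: 155912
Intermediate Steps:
q = 155299 (q = 103532 + 51767 = 155299)
q - L(-663) = 155299 - 1*(-613) = 155299 + 613 = 155912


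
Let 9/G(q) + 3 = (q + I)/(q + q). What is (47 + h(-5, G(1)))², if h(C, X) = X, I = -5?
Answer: 51076/25 ≈ 2043.0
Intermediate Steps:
G(q) = 9/(-3 + (-5 + q)/(2*q)) (G(q) = 9/(-3 + (q - 5)/(q + q)) = 9/(-3 + (-5 + q)/((2*q))) = 9/(-3 + (-5 + q)*(1/(2*q))) = 9/(-3 + (-5 + q)/(2*q)))
(47 + h(-5, G(1)))² = (47 - 18*1/(5 + 5*1))² = (47 - 18*1/(5 + 5))² = (47 - 18*1/10)² = (47 - 18*1*⅒)² = (47 - 9/5)² = (226/5)² = 51076/25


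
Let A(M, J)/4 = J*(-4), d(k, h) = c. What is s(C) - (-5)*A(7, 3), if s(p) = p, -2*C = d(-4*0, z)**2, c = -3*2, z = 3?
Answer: -258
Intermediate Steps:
c = -6
d(k, h) = -6
A(M, J) = -16*J (A(M, J) = 4*(J*(-4)) = 4*(-4*J) = -16*J)
C = -18 (C = -1/2*(-6)**2 = -1/2*36 = -18)
s(C) - (-5)*A(7, 3) = -18 - (-5)*(-16*3) = -18 - (-5)*(-48) = -18 - 5*48 = -18 - 240 = -258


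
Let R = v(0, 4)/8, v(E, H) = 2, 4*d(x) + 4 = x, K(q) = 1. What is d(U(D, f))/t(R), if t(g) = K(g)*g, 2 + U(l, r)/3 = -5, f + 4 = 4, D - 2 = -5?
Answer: -25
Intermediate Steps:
D = -3 (D = 2 - 5 = -3)
f = 0 (f = -4 + 4 = 0)
U(l, r) = -21 (U(l, r) = -6 + 3*(-5) = -6 - 15 = -21)
d(x) = -1 + x/4
R = ¼ (R = 2/8 = 2*(⅛) = ¼ ≈ 0.25000)
t(g) = g (t(g) = 1*g = g)
d(U(D, f))/t(R) = (-1 + (¼)*(-21))/(¼) = (-1 - 21/4)*4 = -25/4*4 = -25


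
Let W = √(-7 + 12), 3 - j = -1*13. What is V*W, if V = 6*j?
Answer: 96*√5 ≈ 214.66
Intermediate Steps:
j = 16 (j = 3 - (-1)*13 = 3 - 1*(-13) = 3 + 13 = 16)
W = √5 ≈ 2.2361
V = 96 (V = 6*16 = 96)
V*W = 96*√5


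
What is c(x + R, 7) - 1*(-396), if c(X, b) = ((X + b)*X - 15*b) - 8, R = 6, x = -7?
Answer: 277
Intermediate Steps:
c(X, b) = -8 - 15*b + X*(X + b) (c(X, b) = (X*(X + b) - 15*b) - 8 = (-15*b + X*(X + b)) - 8 = -8 - 15*b + X*(X + b))
c(x + R, 7) - 1*(-396) = (-8 + (-7 + 6)² - 15*7 + (-7 + 6)*7) - 1*(-396) = (-8 + (-1)² - 105 - 1*7) + 396 = (-8 + 1 - 105 - 7) + 396 = -119 + 396 = 277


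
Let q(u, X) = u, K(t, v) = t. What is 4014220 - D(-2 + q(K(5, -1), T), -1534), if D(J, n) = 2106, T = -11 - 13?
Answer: 4012114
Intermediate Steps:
T = -24
4014220 - D(-2 + q(K(5, -1), T), -1534) = 4014220 - 1*2106 = 4014220 - 2106 = 4012114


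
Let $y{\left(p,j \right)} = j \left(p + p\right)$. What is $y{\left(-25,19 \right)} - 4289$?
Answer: $-5239$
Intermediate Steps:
$y{\left(p,j \right)} = 2 j p$ ($y{\left(p,j \right)} = j 2 p = 2 j p$)
$y{\left(-25,19 \right)} - 4289 = 2 \cdot 19 \left(-25\right) - 4289 = -950 - 4289 = -5239$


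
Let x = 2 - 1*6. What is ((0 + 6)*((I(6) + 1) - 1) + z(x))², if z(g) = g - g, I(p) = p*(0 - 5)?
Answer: 32400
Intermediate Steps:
I(p) = -5*p (I(p) = p*(-5) = -5*p)
x = -4 (x = 2 - 6 = -4)
z(g) = 0
((0 + 6)*((I(6) + 1) - 1) + z(x))² = ((0 + 6)*((-5*6 + 1) - 1) + 0)² = (6*((-30 + 1) - 1) + 0)² = (6*(-29 - 1) + 0)² = (6*(-30) + 0)² = (-180 + 0)² = (-180)² = 32400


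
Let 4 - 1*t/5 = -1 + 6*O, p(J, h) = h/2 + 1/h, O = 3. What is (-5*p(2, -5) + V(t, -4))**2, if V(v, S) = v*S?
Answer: 299209/4 ≈ 74802.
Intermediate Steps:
p(J, h) = 1/h + h/2 (p(J, h) = h*(1/2) + 1/h = h/2 + 1/h = 1/h + h/2)
t = -65 (t = 20 - 5*(-1 + 6*3) = 20 - 5*(-1 + 18) = 20 - 5*17 = 20 - 85 = -65)
V(v, S) = S*v
(-5*p(2, -5) + V(t, -4))**2 = (-5*(1/(-5) + (1/2)*(-5)) - 4*(-65))**2 = (-5*(-1/5 - 5/2) + 260)**2 = (-5*(-27/10) + 260)**2 = (27/2 + 260)**2 = (547/2)**2 = 299209/4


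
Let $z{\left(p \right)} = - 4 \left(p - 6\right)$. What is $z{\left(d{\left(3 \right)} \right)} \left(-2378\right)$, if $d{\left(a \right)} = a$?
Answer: $-28536$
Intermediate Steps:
$z{\left(p \right)} = 24 - 4 p$ ($z{\left(p \right)} = - 4 \left(-6 + p\right) = 24 - 4 p$)
$z{\left(d{\left(3 \right)} \right)} \left(-2378\right) = \left(24 - 12\right) \left(-2378\right) = 12 \left(-2378\right) = -28536$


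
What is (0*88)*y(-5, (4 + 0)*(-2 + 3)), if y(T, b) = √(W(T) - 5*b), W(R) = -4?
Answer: 0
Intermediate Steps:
y(T, b) = √(-4 - 5*b)
(0*88)*y(-5, (4 + 0)*(-2 + 3)) = (0*88)*√(-4 - 5*(4 + 0)*(-2 + 3)) = 0*√(-4 - 20) = 0*√(-24) = 0*(2*I*√6) = 0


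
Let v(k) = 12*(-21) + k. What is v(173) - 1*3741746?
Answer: -3741825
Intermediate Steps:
v(k) = -252 + k
v(173) - 1*3741746 = (-252 + 173) - 1*3741746 = -79 - 3741746 = -3741825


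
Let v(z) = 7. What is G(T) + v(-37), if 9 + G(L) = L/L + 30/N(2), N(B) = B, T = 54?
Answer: 14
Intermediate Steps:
G(L) = 7 (G(L) = -9 + (L/L + 30/2) = -9 + (1 + 30*(½)) = -9 + (1 + 15) = -9 + 16 = 7)
G(T) + v(-37) = 7 + 7 = 14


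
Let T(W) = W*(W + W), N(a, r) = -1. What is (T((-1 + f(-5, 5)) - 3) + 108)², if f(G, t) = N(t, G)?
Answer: 24964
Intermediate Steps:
f(G, t) = -1
T(W) = 2*W² (T(W) = W*(2*W) = 2*W²)
(T((-1 + f(-5, 5)) - 3) + 108)² = (2*((-1 - 1) - 3)² + 108)² = (2*(-2 - 3)² + 108)² = (2*(-5)² + 108)² = (2*25 + 108)² = (50 + 108)² = 158² = 24964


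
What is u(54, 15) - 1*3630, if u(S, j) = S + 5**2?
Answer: -3551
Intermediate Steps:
u(S, j) = 25 + S (u(S, j) = S + 25 = 25 + S)
u(54, 15) - 1*3630 = (25 + 54) - 1*3630 = 79 - 3630 = -3551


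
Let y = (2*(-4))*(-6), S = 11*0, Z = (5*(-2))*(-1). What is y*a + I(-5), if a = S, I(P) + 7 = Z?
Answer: 3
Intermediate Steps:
Z = 10 (Z = -10*(-1) = 10)
I(P) = 3 (I(P) = -7 + 10 = 3)
S = 0
y = 48 (y = -8*(-6) = 48)
a = 0
y*a + I(-5) = 48*0 + 3 = 0 + 3 = 3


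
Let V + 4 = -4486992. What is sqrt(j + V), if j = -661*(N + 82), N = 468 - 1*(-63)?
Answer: I*sqrt(4892189) ≈ 2211.8*I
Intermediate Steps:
N = 531 (N = 468 + 63 = 531)
j = -405193 (j = -661*(531 + 82) = -661*613 = -405193)
V = -4486996 (V = -4 - 4486992 = -4486996)
sqrt(j + V) = sqrt(-405193 - 4486996) = sqrt(-4892189) = I*sqrt(4892189)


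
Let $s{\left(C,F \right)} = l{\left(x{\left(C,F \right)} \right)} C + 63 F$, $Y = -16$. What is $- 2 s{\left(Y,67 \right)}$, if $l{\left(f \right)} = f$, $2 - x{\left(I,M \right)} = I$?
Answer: $-7866$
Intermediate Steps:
$x{\left(I,M \right)} = 2 - I$
$s{\left(C,F \right)} = 63 F + C \left(2 - C\right)$ ($s{\left(C,F \right)} = \left(2 - C\right) C + 63 F = C \left(2 - C\right) + 63 F = 63 F + C \left(2 - C\right)$)
$- 2 s{\left(Y,67 \right)} = - 2 \left(63 \cdot 67 - - 16 \left(-2 - 16\right)\right) = - 2 \left(4221 - \left(-16\right) \left(-18\right)\right) = - 2 \left(4221 - 288\right) = \left(-2\right) 3933 = -7866$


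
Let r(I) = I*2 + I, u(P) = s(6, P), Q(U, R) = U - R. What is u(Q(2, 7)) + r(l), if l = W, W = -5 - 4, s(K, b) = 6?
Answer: -21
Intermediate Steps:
W = -9
u(P) = 6
l = -9
r(I) = 3*I (r(I) = 2*I + I = 3*I)
u(Q(2, 7)) + r(l) = 6 + 3*(-9) = 6 - 27 = -21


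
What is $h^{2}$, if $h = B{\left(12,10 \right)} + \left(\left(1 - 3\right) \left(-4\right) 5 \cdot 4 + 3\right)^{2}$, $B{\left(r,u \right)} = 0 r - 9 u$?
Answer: $701137441$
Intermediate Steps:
$B{\left(r,u \right)} = - 9 u$ ($B{\left(r,u \right)} = 0 - 9 u = - 9 u$)
$h = 26479$ ($h = \left(-9\right) 10 + \left(\left(1 - 3\right) \left(-4\right) 5 \cdot 4 + 3\right)^{2} = -90 + \left(- 2 \left(\left(-20\right) 4\right) + 3\right)^{2} = -90 + \left(\left(-2\right) \left(-80\right) + 3\right)^{2} = -90 + \left(160 + 3\right)^{2} = -90 + 163^{2} = -90 + 26569 = 26479$)
$h^{2} = 26479^{2} = 701137441$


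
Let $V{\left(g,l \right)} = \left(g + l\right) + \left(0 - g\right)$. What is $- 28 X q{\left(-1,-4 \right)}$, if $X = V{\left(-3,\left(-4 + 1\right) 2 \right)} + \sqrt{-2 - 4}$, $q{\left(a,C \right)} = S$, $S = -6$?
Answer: $-1008 + 168 i \sqrt{6} \approx -1008.0 + 411.51 i$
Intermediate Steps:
$V{\left(g,l \right)} = l$ ($V{\left(g,l \right)} = \left(g + l\right) - g = l$)
$q{\left(a,C \right)} = -6$
$X = -6 + i \sqrt{6}$ ($X = \left(-4 + 1\right) 2 + \sqrt{-2 - 4} = \left(-3\right) 2 + \sqrt{-6} = -6 + i \sqrt{6} \approx -6.0 + 2.4495 i$)
$- 28 X q{\left(-1,-4 \right)} = - 28 \left(-6 + i \sqrt{6}\right) \left(-6\right) = \left(168 - 28 i \sqrt{6}\right) \left(-6\right) = -1008 + 168 i \sqrt{6}$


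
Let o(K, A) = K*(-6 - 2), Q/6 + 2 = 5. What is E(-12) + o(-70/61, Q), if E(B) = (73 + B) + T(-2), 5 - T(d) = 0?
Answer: 4586/61 ≈ 75.180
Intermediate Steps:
Q = 18 (Q = -12 + 6*5 = -12 + 30 = 18)
T(d) = 5 (T(d) = 5 - 1*0 = 5 + 0 = 5)
o(K, A) = -8*K (o(K, A) = K*(-8) = -8*K)
E(B) = 78 + B (E(B) = (73 + B) + 5 = 78 + B)
E(-12) + o(-70/61, Q) = (78 - 12) - (-560)/61 = 66 - (-560)/61 = 66 - 8*(-70/61) = 66 + 560/61 = 4586/61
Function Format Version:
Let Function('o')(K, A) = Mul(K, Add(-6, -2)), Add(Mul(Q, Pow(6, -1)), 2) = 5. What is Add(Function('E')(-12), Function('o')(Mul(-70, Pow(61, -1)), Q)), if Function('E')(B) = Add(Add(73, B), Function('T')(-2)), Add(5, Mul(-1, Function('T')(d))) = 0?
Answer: Rational(4586, 61) ≈ 75.180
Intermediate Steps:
Q = 18 (Q = Add(-12, Mul(6, 5)) = Add(-12, 30) = 18)
Function('T')(d) = 5 (Function('T')(d) = Add(5, Mul(-1, 0)) = Add(5, 0) = 5)
Function('o')(K, A) = Mul(-8, K) (Function('o')(K, A) = Mul(K, -8) = Mul(-8, K))
Function('E')(B) = Add(78, B) (Function('E')(B) = Add(Add(73, B), 5) = Add(78, B))
Add(Function('E')(-12), Function('o')(Mul(-70, Pow(61, -1)), Q)) = Add(Add(78, -12), Mul(-8, Mul(-70, Pow(61, -1)))) = Add(66, Mul(-8, Mul(-70, Rational(1, 61)))) = Add(66, Mul(-8, Rational(-70, 61))) = Add(66, Rational(560, 61)) = Rational(4586, 61)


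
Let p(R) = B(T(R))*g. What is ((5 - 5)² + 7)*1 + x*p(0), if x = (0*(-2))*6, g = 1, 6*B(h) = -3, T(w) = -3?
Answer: 7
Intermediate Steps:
B(h) = -½ (B(h) = (⅙)*(-3) = -½)
x = 0 (x = 0*6 = 0)
p(R) = -½ (p(R) = -½*1 = -½)
((5 - 5)² + 7)*1 + x*p(0) = ((5 - 5)² + 7)*1 + 0*(-½) = (0² + 7)*1 + 0 = (0 + 7)*1 + 0 = 7*1 + 0 = 7 + 0 = 7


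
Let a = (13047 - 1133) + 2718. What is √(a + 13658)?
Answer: √28290 ≈ 168.20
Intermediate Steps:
a = 14632 (a = 11914 + 2718 = 14632)
√(a + 13658) = √(14632 + 13658) = √28290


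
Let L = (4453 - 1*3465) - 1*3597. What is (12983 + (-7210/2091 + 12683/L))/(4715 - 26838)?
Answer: -70782373834/120690234537 ≈ -0.58648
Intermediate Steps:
L = -2609 (L = (4453 - 3465) - 3597 = 988 - 3597 = -2609)
(12983 + (-7210/2091 + 12683/L))/(4715 - 26838) = (12983 + (-7210/2091 + 12683/(-2609)))/(4715 - 26838) = (12983 + (-7210*1/2091 + 12683*(-1/2609)))/(-22123) = (12983 + (-7210/2091 - 12683/2609))*(-1/22123) = (12983 - 45331043/5455419)*(-1/22123) = (70782373834/5455419)*(-1/22123) = -70782373834/120690234537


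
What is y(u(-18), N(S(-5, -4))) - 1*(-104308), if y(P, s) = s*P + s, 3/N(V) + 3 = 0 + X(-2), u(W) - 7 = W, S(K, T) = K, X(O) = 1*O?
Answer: 104314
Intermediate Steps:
X(O) = O
u(W) = 7 + W
N(V) = -⅗ (N(V) = 3/(-3 + (0 - 2)) = 3/(-3 - 2) = 3/(-5) = 3*(-⅕) = -⅗)
y(P, s) = s + P*s (y(P, s) = P*s + s = s + P*s)
y(u(-18), N(S(-5, -4))) - 1*(-104308) = -3*(1 + (7 - 18))/5 - 1*(-104308) = -3*(1 - 11)/5 + 104308 = -⅗*(-10) + 104308 = 6 + 104308 = 104314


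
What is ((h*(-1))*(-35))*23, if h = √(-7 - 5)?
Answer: 1610*I*√3 ≈ 2788.6*I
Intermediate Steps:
h = 2*I*√3 (h = √(-12) = 2*I*√3 ≈ 3.4641*I)
((h*(-1))*(-35))*23 = (((2*I*√3)*(-1))*(-35))*23 = (-2*I*√3*(-35))*23 = (70*I*√3)*23 = 1610*I*√3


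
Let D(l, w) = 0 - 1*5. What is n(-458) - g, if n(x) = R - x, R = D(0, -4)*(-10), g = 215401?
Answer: -214893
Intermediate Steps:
D(l, w) = -5 (D(l, w) = 0 - 5 = -5)
R = 50 (R = -5*(-10) = 50)
n(x) = 50 - x
n(-458) - g = (50 - 1*(-458)) - 1*215401 = (50 + 458) - 215401 = 508 - 215401 = -214893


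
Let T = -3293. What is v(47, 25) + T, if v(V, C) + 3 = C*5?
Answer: -3171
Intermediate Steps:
v(V, C) = -3 + 5*C (v(V, C) = -3 + C*5 = -3 + 5*C)
v(47, 25) + T = (-3 + 5*25) - 3293 = (-3 + 125) - 3293 = 122 - 3293 = -3171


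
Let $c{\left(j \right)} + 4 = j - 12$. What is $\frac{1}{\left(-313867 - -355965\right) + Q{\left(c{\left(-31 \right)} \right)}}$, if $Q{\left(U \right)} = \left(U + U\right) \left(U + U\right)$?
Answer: $\frac{1}{50934} \approx 1.9633 \cdot 10^{-5}$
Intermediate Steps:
$c{\left(j \right)} = -16 + j$ ($c{\left(j \right)} = -4 + \left(j - 12\right) = -4 + \left(-12 + j\right) = -16 + j$)
$Q{\left(U \right)} = 4 U^{2}$ ($Q{\left(U \right)} = 2 U 2 U = 4 U^{2}$)
$\frac{1}{\left(-313867 - -355965\right) + Q{\left(c{\left(-31 \right)} \right)}} = \frac{1}{\left(-313867 - -355965\right) + 4 \left(-16 - 31\right)^{2}} = \frac{1}{\left(-313867 + 355965\right) + 4 \left(-47\right)^{2}} = \frac{1}{42098 + 4 \cdot 2209} = \frac{1}{42098 + 8836} = \frac{1}{50934}$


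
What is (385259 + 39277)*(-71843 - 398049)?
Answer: -199486070112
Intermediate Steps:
(385259 + 39277)*(-71843 - 398049) = 424536*(-469892) = -199486070112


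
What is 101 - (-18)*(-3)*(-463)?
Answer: 25103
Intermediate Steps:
101 - (-18)*(-3)*(-463) = 101 - 2*27*(-463) = 101 - 54*(-463) = 101 + 25002 = 25103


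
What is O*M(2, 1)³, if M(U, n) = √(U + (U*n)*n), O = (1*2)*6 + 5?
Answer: 136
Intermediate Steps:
O = 17 (O = 2*6 + 5 = 12 + 5 = 17)
M(U, n) = √(U + U*n²)
O*M(2, 1)³ = 17*(√(2*(1 + 1²)))³ = 17*(√(2*(1 + 1)))³ = 17*(√(2*2))³ = 17*(√4)³ = 17*2³ = 17*8 = 136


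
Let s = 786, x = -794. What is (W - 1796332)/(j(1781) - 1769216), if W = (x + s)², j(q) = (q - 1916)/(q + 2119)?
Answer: 467029680/459996169 ≈ 1.0153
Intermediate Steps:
j(q) = (-1916 + q)/(2119 + q)
W = 64 (W = (-794 + 786)² = (-8)² = 64)
(W - 1796332)/(j(1781) - 1769216) = (64 - 1796332)/((-1916 + 1781)/(2119 + 1781) - 1769216) = -1796268/(-135/3900 - 1769216) = -1796268/((1/3900)*(-135) - 1769216) = -1796268/(-9/260 - 1769216) = -1796268/(-459996169/260) = -1796268*(-260/459996169) = 467029680/459996169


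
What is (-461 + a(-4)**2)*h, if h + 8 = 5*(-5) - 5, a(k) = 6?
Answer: 16150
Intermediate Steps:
h = -38 (h = -8 + (5*(-5) - 5) = -8 + (-25 - 5) = -8 - 30 = -38)
(-461 + a(-4)**2)*h = (-461 + 6**2)*(-38) = (-461 + 36)*(-38) = -425*(-38) = 16150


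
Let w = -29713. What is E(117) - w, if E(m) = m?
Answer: 29830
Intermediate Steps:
E(117) - w = 117 - 1*(-29713) = 117 + 29713 = 29830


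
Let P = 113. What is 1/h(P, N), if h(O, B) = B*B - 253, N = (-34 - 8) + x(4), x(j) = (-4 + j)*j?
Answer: 1/1511 ≈ 0.00066181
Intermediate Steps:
x(j) = j*(-4 + j)
N = -42 (N = (-34 - 8) + 4*(-4 + 4) = -42 + 4*0 = -42 + 0 = -42)
h(O, B) = -253 + B² (h(O, B) = B² - 253 = -253 + B²)
1/h(P, N) = 1/(-253 + (-42)²) = 1/(-253 + 1764) = 1/1511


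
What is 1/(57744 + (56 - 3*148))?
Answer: 1/57356 ≈ 1.7435e-5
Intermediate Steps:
1/(57744 + (56 - 3*148)) = 1/(57744 + (56 - 444)) = 1/(57744 - 388) = 1/57356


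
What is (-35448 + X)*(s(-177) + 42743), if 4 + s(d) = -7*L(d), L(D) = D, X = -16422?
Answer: -2281138860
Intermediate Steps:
s(d) = -4 - 7*d
(-35448 + X)*(s(-177) + 42743) = (-35448 - 16422)*((-4 - 7*(-177)) + 42743) = -51870*((-4 + 1239) + 42743) = -51870*(1235 + 42743) = -51870*43978 = -2281138860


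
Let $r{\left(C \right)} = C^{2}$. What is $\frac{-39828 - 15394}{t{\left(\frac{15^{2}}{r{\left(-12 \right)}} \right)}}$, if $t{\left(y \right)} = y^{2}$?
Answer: $- \frac{14136832}{625} \approx -22619.0$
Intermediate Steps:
$\frac{-39828 - 15394}{t{\left(\frac{15^{2}}{r{\left(-12 \right)}} \right)}} = \frac{-39828 - 15394}{\left(\frac{15^{2}}{\left(-12\right)^{2}}\right)^{2}} = - \frac{55222}{\left(\frac{225}{144}\right)^{2}} = - \frac{55222}{\left(225 \cdot \frac{1}{144}\right)^{2}} = - \frac{55222}{\left(\frac{25}{16}\right)^{2}} = - \frac{55222}{\frac{625}{256}} = \left(-55222\right) \frac{256}{625} = - \frac{14136832}{625}$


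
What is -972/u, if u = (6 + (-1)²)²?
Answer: -972/49 ≈ -19.837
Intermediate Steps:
u = 49 (u = (6 + 1)² = 7² = 49)
-972/u = -972/49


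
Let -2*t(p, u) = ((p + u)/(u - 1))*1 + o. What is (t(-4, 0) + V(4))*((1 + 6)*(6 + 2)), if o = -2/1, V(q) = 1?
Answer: 0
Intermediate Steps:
o = -2 (o = -2*1 = -2)
t(p, u) = 1 - (p + u)/(2*(-1 + u)) (t(p, u) = -(((p + u)/(u - 1))*1 - 2)/2 = -(((p + u)/(-1 + u))*1 - 2)/2 = -((p + u)/(-1 + u) - 2)/2 = -(-2 + (p + u)/(-1 + u))/2 = 1 - (p + u)/(2*(-1 + u)))
(t(-4, 0) + V(4))*((1 + 6)*(6 + 2)) = ((-2 + 0 - 1*(-4))/(2*(-1 + 0)) + 1)*((1 + 6)*(6 + 2)) = ((½)*(-2 + 0 + 4)/(-1) + 1)*(7*8) = ((½)*(-1)*2 + 1)*56 = (-1 + 1)*56 = 0*56 = 0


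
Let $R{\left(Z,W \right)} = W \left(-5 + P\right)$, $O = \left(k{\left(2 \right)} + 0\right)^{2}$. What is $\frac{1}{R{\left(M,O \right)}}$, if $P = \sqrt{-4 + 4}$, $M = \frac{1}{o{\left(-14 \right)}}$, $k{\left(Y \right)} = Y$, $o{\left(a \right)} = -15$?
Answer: $- \frac{1}{20} \approx -0.05$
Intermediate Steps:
$O = 4$ ($O = \left(2 + 0\right)^{2} = 2^{2} = 4$)
$M = - \frac{1}{15}$ ($M = \frac{1}{-15} = - \frac{1}{15} \approx -0.066667$)
$P = 0$ ($P = \sqrt{0} = 0$)
$R{\left(Z,W \right)} = - 5 W$ ($R{\left(Z,W \right)} = W \left(-5 + 0\right) = W \left(-5\right) = - 5 W$)
$\frac{1}{R{\left(M,O \right)}} = \frac{1}{\left(-5\right) 4} = \frac{1}{-20} = - \frac{1}{20}$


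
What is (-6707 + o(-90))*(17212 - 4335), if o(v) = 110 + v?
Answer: -86108499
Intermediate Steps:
(-6707 + o(-90))*(17212 - 4335) = (-6707 + (110 - 90))*(17212 - 4335) = (-6707 + 20)*12877 = -6687*12877 = -86108499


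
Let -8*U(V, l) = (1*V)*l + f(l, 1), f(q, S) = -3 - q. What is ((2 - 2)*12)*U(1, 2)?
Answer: 0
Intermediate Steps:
U(V, l) = 3/8 + l/8 - V*l/8 (U(V, l) = -((1*V)*l + (-3 - l))/8 = -(V*l + (-3 - l))/8 = -(-3 - l + V*l)/8 = 3/8 + l/8 - V*l/8)
((2 - 2)*12)*U(1, 2) = ((2 - 2)*12)*(3/8 + (⅛)*2 - ⅛*1*2) = (0*12)*(3/8 + ¼ - ¼) = 0*(3/8) = 0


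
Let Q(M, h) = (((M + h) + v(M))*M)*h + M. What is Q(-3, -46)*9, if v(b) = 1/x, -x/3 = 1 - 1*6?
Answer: -304011/5 ≈ -60802.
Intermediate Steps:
x = 15 (x = -3*(1 - 1*6) = -3*(1 - 6) = -3*(-5) = 15)
v(b) = 1/15
Q(M, h) = M + M*h*(1/15 + M + h) (Q(M, h) = (((M + h) + 1/15)*M)*h + M = ((1/15 + M + h)*M)*h + M = (M*(1/15 + M + h))*h + M = M*h*(1/15 + M + h) + M = M + M*h*(1/15 + M + h))
Q(-3, -46)*9 = ((1/15)*(-3)*(15 - 46 + 15*(-46)² + 15*(-3)*(-46)))*9 = ((1/15)*(-3)*(15 - 46 + 15*2116 + 2070))*9 = ((1/15)*(-3)*(15 - 46 + 31740 + 2070))*9 = ((1/15)*(-3)*33779)*9 = -33779/5*9 = -304011/5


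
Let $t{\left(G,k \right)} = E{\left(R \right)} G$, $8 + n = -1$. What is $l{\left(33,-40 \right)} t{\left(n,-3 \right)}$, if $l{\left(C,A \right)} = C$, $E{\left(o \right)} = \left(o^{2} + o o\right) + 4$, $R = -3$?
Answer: $-6534$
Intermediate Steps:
$n = -9$ ($n = -8 - 1 = -9$)
$E{\left(o \right)} = 4 + 2 o^{2}$ ($E{\left(o \right)} = \left(o^{2} + o^{2}\right) + 4 = 2 o^{2} + 4 = 4 + 2 o^{2}$)
$t{\left(G,k \right)} = 22 G$ ($t{\left(G,k \right)} = \left(4 + 2 \left(-3\right)^{2}\right) G = \left(4 + 2 \cdot 9\right) G = \left(4 + 18\right) G = 22 G$)
$l{\left(33,-40 \right)} t{\left(n,-3 \right)} = 33 \cdot 22 \left(-9\right) = 33 \left(-198\right) = -6534$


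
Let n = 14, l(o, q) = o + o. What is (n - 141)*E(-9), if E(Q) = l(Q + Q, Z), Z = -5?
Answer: 4572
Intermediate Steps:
l(o, q) = 2*o
E(Q) = 4*Q (E(Q) = 2*(Q + Q) = 2*(2*Q) = 4*Q)
(n - 141)*E(-9) = (14 - 141)*(4*(-9)) = -127*(-36) = 4572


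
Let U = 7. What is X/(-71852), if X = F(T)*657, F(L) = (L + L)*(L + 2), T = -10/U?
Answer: 13140/880187 ≈ 0.014929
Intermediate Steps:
T = -10/7 ≈ -1.4286
F(L) = 2*L*(2 + L) (F(L) = (2*L)*(2 + L) = 2*L*(2 + L))
X = -52560/49 (X = (2*(-10/7)*(2 - 10/7))*657 = (2*(-10/7)*(4/7))*657 = -80/49*657 = -52560/49 ≈ -1072.7)
X/(-71852) = -52560/49/(-71852) = -52560/49*(-1/71852) = 13140/880187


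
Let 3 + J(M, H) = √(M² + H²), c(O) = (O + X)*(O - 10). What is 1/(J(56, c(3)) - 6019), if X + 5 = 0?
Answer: -3011/18130576 - 7*√17/18130576 ≈ -0.00016766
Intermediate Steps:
X = -5 (X = -5 + 0 = -5)
c(O) = (-10 + O)*(-5 + O) (c(O) = (O - 5)*(O - 10) = (-5 + O)*(-10 + O) = (-10 + O)*(-5 + O))
J(M, H) = -3 + √(H² + M²) (J(M, H) = -3 + √(M² + H²) = -3 + √(H² + M²))
1/(J(56, c(3)) - 6019) = 1/((-3 + √((50 + 3² - 15*3)² + 56²)) - 6019) = 1/((-3 + √((50 + 9 - 45)² + 3136)) - 6019) = 1/((-3 + √(14² + 3136)) - 6019) = 1/((-3 + √(196 + 3136)) - 6019) = 1/((-3 + √3332) - 6019) = 1/((-3 + 14*√17) - 6019) = 1/(-6022 + 14*√17)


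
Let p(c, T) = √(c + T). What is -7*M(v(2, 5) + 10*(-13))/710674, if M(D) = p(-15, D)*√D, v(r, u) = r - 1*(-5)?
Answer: 21*√1886/710674 ≈ 0.0012833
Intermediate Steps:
p(c, T) = √(T + c)
v(r, u) = 5 + r (v(r, u) = r + 5 = 5 + r)
M(D) = √D*√(-15 + D) (M(D) = √(D - 15)*√D = √(-15 + D)*√D = √D*√(-15 + D))
-7*M(v(2, 5) + 10*(-13))/710674 = -7*√((5 + 2) + 10*(-13))*√(-15 + ((5 + 2) + 10*(-13)))/710674 = -7*√(7 - 130)*√(-15 + (7 - 130))/710674 = -7*√(-123)*√(-15 - 123)/710674 = -7*(I*√123)*√(-138)/710674 = -7*(I*√123)*(I*√138)/710674 = -7*(-3*√1886)/710674 = -(-21)*√1886/710674 = 21*√1886/710674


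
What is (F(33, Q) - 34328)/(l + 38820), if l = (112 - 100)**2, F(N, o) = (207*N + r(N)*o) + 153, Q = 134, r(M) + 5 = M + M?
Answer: -3195/6494 ≈ -0.49199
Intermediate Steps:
r(M) = -5 + 2*M (r(M) = -5 + (M + M) = -5 + 2*M)
F(N, o) = 153 + 207*N + o*(-5 + 2*N) (F(N, o) = (207*N + (-5 + 2*N)*o) + 153 = (207*N + o*(-5 + 2*N)) + 153 = 153 + 207*N + o*(-5 + 2*N))
l = 144 (l = 12**2 = 144)
(F(33, Q) - 34328)/(l + 38820) = ((153 + 207*33 + 134*(-5 + 2*33)) - 34328)/(144 + 38820) = ((153 + 6831 + 134*(-5 + 66)) - 34328)/38964 = ((153 + 6831 + 134*61) - 34328)*(1/38964) = ((153 + 6831 + 8174) - 34328)*(1/38964) = (15158 - 34328)*(1/38964) = -19170*1/38964 = -3195/6494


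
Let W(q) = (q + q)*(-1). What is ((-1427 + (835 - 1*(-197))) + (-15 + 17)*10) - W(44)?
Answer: -287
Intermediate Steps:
W(q) = -2*q (W(q) = (2*q)*(-1) = -2*q)
((-1427 + (835 - 1*(-197))) + (-15 + 17)*10) - W(44) = ((-1427 + (835 - 1*(-197))) + (-15 + 17)*10) - (-2)*44 = ((-1427 + (835 + 197)) + 2*10) - 1*(-88) = ((-1427 + 1032) + 20) + 88 = (-395 + 20) + 88 = -375 + 88 = -287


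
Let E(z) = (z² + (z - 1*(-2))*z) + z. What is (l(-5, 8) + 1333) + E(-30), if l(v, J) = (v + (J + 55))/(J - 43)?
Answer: 106447/35 ≈ 3041.3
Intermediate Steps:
E(z) = z + z² + z*(2 + z) (E(z) = (z² + (z + 2)*z) + z = (z² + (2 + z)*z) + z = (z² + z*(2 + z)) + z = z + z² + z*(2 + z))
l(v, J) = (55 + J + v)/(-43 + J) (l(v, J) = (v + (55 + J))/(-43 + J) = (55 + J + v)/(-43 + J))
(l(-5, 8) + 1333) + E(-30) = ((55 + 8 - 5)/(-43 + 8) + 1333) - 30*(3 + 2*(-30)) = (58/(-35) + 1333) - 30*(3 - 60) = (-1/35*58 + 1333) - 30*(-57) = (-58/35 + 1333) + 1710 = 46597/35 + 1710 = 106447/35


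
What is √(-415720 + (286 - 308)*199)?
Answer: I*√420098 ≈ 648.15*I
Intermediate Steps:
√(-415720 + (286 - 308)*199) = √(-415720 - 22*199) = √(-415720 - 4378) = √(-420098) = I*√420098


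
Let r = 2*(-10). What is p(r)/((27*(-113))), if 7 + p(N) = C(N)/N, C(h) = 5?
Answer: 29/12204 ≈ 0.0023763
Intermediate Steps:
r = -20
p(N) = -7 + 5/N
p(r)/((27*(-113))) = (-7 + 5/(-20))/((27*(-113))) = (-7 + 5*(-1/20))/(-3051) = (-7 - 1/4)*(-1/3051) = -29/4*(-1/3051) = 29/12204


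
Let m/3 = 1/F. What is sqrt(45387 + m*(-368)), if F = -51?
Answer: sqrt(13123099)/17 ≈ 213.09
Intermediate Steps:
m = -1/17 (m = 3/(-51) = 3*(-1/51) = -1/17 ≈ -0.058824)
sqrt(45387 + m*(-368)) = sqrt(45387 - 1/17*(-368)) = sqrt(45387 + 368/17) = sqrt(771947/17) = sqrt(13123099)/17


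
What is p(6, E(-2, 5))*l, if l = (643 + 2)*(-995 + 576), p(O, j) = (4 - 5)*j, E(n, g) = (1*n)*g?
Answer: -2702550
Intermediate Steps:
E(n, g) = g*n (E(n, g) = n*g = g*n)
p(O, j) = -j
l = -270255 (l = 645*(-419) = -270255)
p(6, E(-2, 5))*l = -5*(-2)*(-270255) = -1*(-10)*(-270255) = 10*(-270255) = -2702550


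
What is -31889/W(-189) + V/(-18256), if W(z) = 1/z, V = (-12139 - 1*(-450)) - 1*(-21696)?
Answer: 110029285369/18256 ≈ 6.0270e+6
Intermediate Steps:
V = 10007 (V = (-12139 + 450) + 21696 = -11689 + 21696 = 10007)
-31889/W(-189) + V/(-18256) = -31889/(1/(-189)) + 10007/(-18256) = -31889/(-1/189) + 10007*(-1/18256) = -31889*(-189) - 10007/18256 = 6027021 - 10007/18256 = 110029285369/18256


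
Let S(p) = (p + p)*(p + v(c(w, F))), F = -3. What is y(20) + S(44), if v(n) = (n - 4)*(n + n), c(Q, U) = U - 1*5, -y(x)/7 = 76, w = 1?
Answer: 20236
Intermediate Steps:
y(x) = -532 (y(x) = -7*76 = -532)
c(Q, U) = -5 + U (c(Q, U) = U - 5 = -5 + U)
v(n) = 2*n*(-4 + n) (v(n) = (-4 + n)*(2*n) = 2*n*(-4 + n))
S(p) = 2*p*(192 + p) (S(p) = (p + p)*(p + 2*(-5 - 3)*(-4 + (-5 - 3))) = (2*p)*(p + 2*(-8)*(-4 - 8)) = (2*p)*(p + 2*(-8)*(-12)) = (2*p)*(p + 192) = (2*p)*(192 + p) = 2*p*(192 + p))
y(20) + S(44) = -532 + 2*44*(192 + 44) = -532 + 2*44*236 = -532 + 20768 = 20236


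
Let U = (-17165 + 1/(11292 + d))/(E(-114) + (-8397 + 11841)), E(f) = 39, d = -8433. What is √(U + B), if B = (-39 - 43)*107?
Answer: 2*I*√2686777777926561/1106433 ≈ 93.696*I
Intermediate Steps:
B = -8774 (B = -82*107 = -8774)
U = -49074734/9957897 (U = (-17165 + 1/(11292 - 8433))/(39 + (-8397 + 11841)) = (-17165 + 1/2859)/(39 + 3444) = (-17165 + 1/2859)/3483 = -49074734/2859*1/3483 = -49074734/9957897 ≈ -4.9282)
√(U + B) = √(-49074734/9957897 - 8774) = √(-87419663012/9957897) = 2*I*√2686777777926561/1106433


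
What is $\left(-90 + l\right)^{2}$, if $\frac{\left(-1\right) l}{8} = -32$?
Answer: $27556$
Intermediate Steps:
$l = 256$ ($l = \left(-8\right) \left(-32\right) = 256$)
$\left(-90 + l\right)^{2} = \left(-90 + 256\right)^{2} = 166^{2} = 27556$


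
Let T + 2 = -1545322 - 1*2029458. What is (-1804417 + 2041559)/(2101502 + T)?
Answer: -118571/736640 ≈ -0.16096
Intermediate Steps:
T = -3574782 (T = -2 + (-1545322 - 1*2029458) = -2 + (-1545322 - 2029458) = -2 - 3574780 = -3574782)
(-1804417 + 2041559)/(2101502 + T) = (-1804417 + 2041559)/(2101502 - 3574782) = 237142/(-1473280) = 237142*(-1/1473280) = -118571/736640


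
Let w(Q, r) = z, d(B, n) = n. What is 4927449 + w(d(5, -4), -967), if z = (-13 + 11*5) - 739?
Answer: 4926752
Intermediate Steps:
z = -697 (z = (-13 + 55) - 739 = 42 - 739 = -697)
w(Q, r) = -697
4927449 + w(d(5, -4), -967) = 4927449 - 697 = 4926752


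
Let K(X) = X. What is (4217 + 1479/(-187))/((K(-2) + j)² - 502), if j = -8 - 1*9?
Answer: -46300/1551 ≈ -29.852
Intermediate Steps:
j = -17 (j = -8 - 9 = -17)
(4217 + 1479/(-187))/((K(-2) + j)² - 502) = (4217 + 1479/(-187))/((-2 - 17)² - 502) = (4217 + 1479*(-1/187))/((-19)² - 502) = (4217 - 87/11)/(361 - 502) = (46300/11)/(-141) = (46300/11)*(-1/141) = -46300/1551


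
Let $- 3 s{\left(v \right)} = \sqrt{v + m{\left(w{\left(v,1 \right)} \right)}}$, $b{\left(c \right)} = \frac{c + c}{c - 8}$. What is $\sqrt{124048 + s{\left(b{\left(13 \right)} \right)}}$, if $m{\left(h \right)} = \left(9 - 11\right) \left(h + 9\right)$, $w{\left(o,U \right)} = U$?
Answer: $\frac{\sqrt{27910800 - 15 i \sqrt{370}}}{15} \approx 352.2 - 0.0018205 i$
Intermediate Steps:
$m{\left(h \right)} = -18 - 2 h$ ($m{\left(h \right)} = - 2 \left(9 + h\right) = -18 - 2 h$)
$b{\left(c \right)} = \frac{2 c}{-8 + c}$
$s{\left(v \right)} = - \frac{\sqrt{-20 + v}}{3}$ ($s{\left(v \right)} = - \frac{\sqrt{v - 20}}{3} = - \frac{\sqrt{-20 + v}}{3}$)
$\sqrt{124048 + s{\left(b{\left(13 \right)} \right)}} = \sqrt{124048 - \frac{\sqrt{-20 + 2 \cdot 13 \frac{1}{-8 + 13}}}{3}} = \sqrt{124048 - \frac{\sqrt{-20 + 2 \cdot 13 \cdot \frac{1}{5}}}{3}} = \sqrt{124048 - \frac{\sqrt{-20 + \frac{26}{5}}}{3}} = \sqrt{124048 - \frac{\sqrt{- \frac{74}{5}}}{3}} = \sqrt{124048 - \frac{\frac{1}{5} i \sqrt{370}}{3}} = \sqrt{124048 - \frac{i \sqrt{370}}{15}}$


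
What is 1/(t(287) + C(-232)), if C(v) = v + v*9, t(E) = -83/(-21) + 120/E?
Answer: -861/1993757 ≈ -0.00043185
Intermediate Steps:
t(E) = 83/21 + 120/E (t(E) = -83*(-1/21) + 120/E = 83/21 + 120/E)
C(v) = 10*v (C(v) = v + 9*v = 10*v)
1/(t(287) + C(-232)) = 1/((83/21 + 120/287) + 10*(-232)) = 1/((83/21 + 120*(1/287)) - 2320) = 1/((83/21 + 120/287) - 2320) = 1/(3763/861 - 2320) = 1/(-1993757/861) = -861/1993757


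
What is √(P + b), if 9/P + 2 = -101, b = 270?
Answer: 3*√318167/103 ≈ 16.429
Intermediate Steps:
P = -9/103 (P = 9/(-2 - 101) = 9/(-103) = 9*(-1/103) = -9/103 ≈ -0.087379)
√(P + b) = √(-9/103 + 270) = √(27801/103) = 3*√318167/103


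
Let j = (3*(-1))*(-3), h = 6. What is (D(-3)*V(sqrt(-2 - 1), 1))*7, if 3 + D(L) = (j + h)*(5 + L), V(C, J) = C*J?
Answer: 189*I*sqrt(3) ≈ 327.36*I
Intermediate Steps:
j = 9 (j = -3*(-3) = 9)
D(L) = 72 + 15*L (D(L) = -3 + (9 + 6)*(5 + L) = -3 + 15*(5 + L) = -3 + (75 + 15*L) = 72 + 15*L)
(D(-3)*V(sqrt(-2 - 1), 1))*7 = ((72 + 15*(-3))*(sqrt(-2 - 1)*1))*7 = ((72 - 45)*(sqrt(-3)*1))*7 = (27*((I*sqrt(3))*1))*7 = (27*(I*sqrt(3)))*7 = (27*I*sqrt(3))*7 = 189*I*sqrt(3)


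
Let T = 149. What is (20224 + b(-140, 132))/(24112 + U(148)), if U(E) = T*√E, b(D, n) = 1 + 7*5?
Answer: 122127280/144525699 - 1509370*√37/144525699 ≈ 0.78150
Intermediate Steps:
b(D, n) = 36 (b(D, n) = 1 + 35 = 36)
U(E) = 149*√E
(20224 + b(-140, 132))/(24112 + U(148)) = (20224 + 36)/(24112 + 149*√148) = 20260/(24112 + 149*(2*√37)) = 20260/(24112 + 298*√37)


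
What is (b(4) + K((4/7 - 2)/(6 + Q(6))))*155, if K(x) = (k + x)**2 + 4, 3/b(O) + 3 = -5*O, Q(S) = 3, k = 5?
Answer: 386386480/91287 ≈ 4232.7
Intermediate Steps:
b(O) = 3/(-3 - 5*O)
K(x) = 4 + (5 + x)**2 (K(x) = (5 + x)**2 + 4 = 4 + (5 + x)**2)
(b(4) + K((4/7 - 2)/(6 + Q(6))))*155 = (-3/(3 + 5*4) + (4 + (5 + (4/7 - 2)/(6 + 3))**2))*155 = (-3/(3 + 20) + (4 + (5 + (4*(1/7) - 2)/9)**2))*155 = (-3/23 + (4 + (5 + (4/7 - 2)*(1/9))**2))*155 = (-3*1/23 + (4 + (5 - 10/7*1/9)**2))*155 = (-3/23 + (4 + (5 - 10/63)**2))*155 = (-3/23 + (4 + (305/63)**2))*155 = (-3/23 + (4 + 93025/3969))*155 = (-3/23 + 108901/3969)*155 = (2492816/91287)*155 = 386386480/91287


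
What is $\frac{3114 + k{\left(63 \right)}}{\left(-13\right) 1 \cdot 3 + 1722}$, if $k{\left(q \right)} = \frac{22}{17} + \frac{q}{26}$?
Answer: $\frac{1378031}{743886} \approx 1.8525$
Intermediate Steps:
$k{\left(q \right)} = \frac{22}{17} + \frac{q}{26}$ ($k{\left(q \right)} = 22 \cdot \frac{1}{17} + q \frac{1}{26} = \frac{22}{17} + \frac{q}{26}$)
$\frac{3114 + k{\left(63 \right)}}{\left(-13\right) 1 \cdot 3 + 1722} = \frac{3114 + \left(\frac{22}{17} + \frac{1}{26} \cdot 63\right)}{\left(-13\right) 1 \cdot 3 + 1722} = \frac{3114 + \left(\frac{22}{17} + \frac{63}{26}\right)}{\left(-13\right) 3 + 1722} = \frac{3114 + \frac{1643}{442}}{-39 + 1722} = \frac{1378031}{442 \cdot 1683} = \frac{1378031}{442} \cdot \frac{1}{1683} = \frac{1378031}{743886}$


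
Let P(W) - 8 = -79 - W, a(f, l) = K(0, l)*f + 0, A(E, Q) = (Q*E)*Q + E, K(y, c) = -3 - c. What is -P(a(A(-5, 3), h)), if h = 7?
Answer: 571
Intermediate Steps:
A(E, Q) = E + E*Q² (A(E, Q) = (E*Q)*Q + E = E*Q² + E = E + E*Q²)
a(f, l) = f*(-3 - l) (a(f, l) = (-3 - l)*f + 0 = f*(-3 - l) + 0 = f*(-3 - l))
P(W) = -71 - W (P(W) = 8 + (-79 - W) = -71 - W)
-P(a(A(-5, 3), h)) = -(-71 - (-1)*(-5*(1 + 3²))*(3 + 7)) = -(-71 - (-1)*(-5*(1 + 9))*10) = -(-71 - (-1)*(-5*10)*10) = -(-71 - (-1)*(-50)*10) = -(-71 - 1*500) = -(-71 - 500) = -1*(-571) = 571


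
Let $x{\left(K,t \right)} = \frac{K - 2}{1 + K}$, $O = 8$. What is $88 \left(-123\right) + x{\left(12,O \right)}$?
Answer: $- \frac{140702}{13} \approx -10823.0$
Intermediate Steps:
$x{\left(K,t \right)} = \frac{-2 + K}{1 + K}$
$88 \left(-123\right) + x{\left(12,O \right)} = 88 \left(-123\right) + \frac{-2 + 12}{1 + 12} = -10824 + \frac{1}{13} \cdot 10 = -10824 + \frac{10}{13} = - \frac{140702}{13}$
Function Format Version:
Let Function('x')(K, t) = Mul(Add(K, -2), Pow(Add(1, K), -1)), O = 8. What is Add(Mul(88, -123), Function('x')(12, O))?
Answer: Rational(-140702, 13) ≈ -10823.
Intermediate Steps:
Function('x')(K, t) = Mul(Pow(Add(1, K), -1), Add(-2, K)) (Function('x')(K, t) = Mul(Add(-2, K), Pow(Add(1, K), -1)) = Mul(Pow(Add(1, K), -1), Add(-2, K)))
Add(Mul(88, -123), Function('x')(12, O)) = Add(Mul(88, -123), Mul(Pow(Add(1, 12), -1), Add(-2, 12))) = Add(-10824, Mul(Pow(13, -1), 10)) = Add(-10824, Mul(Rational(1, 13), 10)) = Add(-10824, Rational(10, 13)) = Rational(-140702, 13)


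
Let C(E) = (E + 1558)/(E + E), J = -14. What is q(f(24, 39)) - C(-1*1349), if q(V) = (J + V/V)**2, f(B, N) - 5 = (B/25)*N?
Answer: 24009/142 ≈ 169.08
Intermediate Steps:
f(B, N) = 5 + B*N/25 (f(B, N) = 5 + (B/25)*N = 5 + B*N/25)
C(E) = (1558 + E)/(2*E) (C(E) = (1558 + E)/((2*E)) = (1558 + E)*(1/(2*E)) = (1558 + E)/(2*E))
q(V) = 169 (q(V) = (-14 + V/V)**2 = (-14 + 1)**2 = (-13)**2 = 169)
q(f(24, 39)) - C(-1*1349) = 169 - (1558 - 1*1349)/(2*((-1*1349))) = 169 - (1558 - 1349)/(2*(-1349)) = 169 - (-1)*209/(2*1349) = 169 - 1*(-11/142) = 169 + 11/142 = 24009/142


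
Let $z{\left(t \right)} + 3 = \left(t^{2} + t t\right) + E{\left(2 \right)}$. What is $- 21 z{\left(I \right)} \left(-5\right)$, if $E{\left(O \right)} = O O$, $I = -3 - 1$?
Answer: $3465$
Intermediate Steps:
$I = -4$ ($I = -3 - 1 = -4$)
$E{\left(O \right)} = O^{2}$
$z{\left(t \right)} = 1 + 2 t^{2}$ ($z{\left(t \right)} = -3 + \left(\left(t^{2} + t t\right) + 2^{2}\right) = -3 + \left(\left(t^{2} + t^{2}\right) + 4\right) = -3 + \left(2 t^{2} + 4\right) = -3 + \left(4 + 2 t^{2}\right) = 1 + 2 t^{2}$)
$- 21 z{\left(I \right)} \left(-5\right) = - 21 \left(1 + 2 \left(-4\right)^{2}\right) \left(-5\right) = - 21 \left(1 + 2 \cdot 16\right) \left(-5\right) = - 21 \left(1 + 32\right) \left(-5\right) = \left(-21\right) 33 \left(-5\right) = \left(-693\right) \left(-5\right) = 3465$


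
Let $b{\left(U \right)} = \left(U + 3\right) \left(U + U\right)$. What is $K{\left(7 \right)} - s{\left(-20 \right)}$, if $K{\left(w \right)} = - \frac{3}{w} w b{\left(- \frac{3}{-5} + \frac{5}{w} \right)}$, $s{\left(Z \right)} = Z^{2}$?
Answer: $- \frac{531676}{1225} \approx -434.02$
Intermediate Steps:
$b{\left(U \right)} = 2 U \left(3 + U\right)$ ($b{\left(U \right)} = \left(3 + U\right) 2 U = 2 U \left(3 + U\right)$)
$K{\left(w \right)} = - 6 \left(\frac{3}{5} + \frac{5}{w}\right) \left(\frac{18}{5} + \frac{5}{w}\right)$ ($K{\left(w \right)} = - \frac{3}{w} w 2 \left(- \frac{3}{-5} + \frac{5}{w}\right) \left(3 + \left(- \frac{3}{-5} + \frac{5}{w}\right)\right) = - 3 \cdot 2 \left(\left(-3\right) \left(- \frac{1}{5}\right) + \frac{5}{w}\right) \left(3 + \left(\left(-3\right) \left(- \frac{1}{5}\right) + \frac{5}{w}\right)\right) = - 3 \cdot 2 \left(\frac{3}{5} + \frac{5}{w}\right) \left(3 + \left(\frac{3}{5} + \frac{5}{w}\right)\right) = - 3 \cdot 2 \left(\frac{3}{5} + \frac{5}{w}\right) \left(\frac{18}{5} + \frac{5}{w}\right) = - 6 \left(\frac{3}{5} + \frac{5}{w}\right) \left(\frac{18}{5} + \frac{5}{w}\right)$)
$K{\left(7 \right)} - s{\left(-20 \right)} = \left(- \frac{324}{25} - \frac{150}{49} - \frac{126}{7}\right) - \left(-20\right)^{2} = \left(- \frac{324}{25} - \frac{150}{49} - 18\right) - 400 = - \frac{41676}{1225} - 400 = - \frac{531676}{1225}$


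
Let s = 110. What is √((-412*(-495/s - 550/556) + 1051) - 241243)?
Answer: 2*I*√1149263537/139 ≈ 487.78*I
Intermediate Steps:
√((-412*(-495/s - 550/556) + 1051) - 241243) = √((-412*(-495/110 - 550/556) + 1051) - 241243) = √((-412*(-495*1/110 - 550*1/556) + 1051) - 241243) = √((-412*(-9/2 - 275/278) + 1051) - 241243) = √((-412*(-763/139) + 1051) - 241243) = √((314356/139 + 1051) - 241243) = √(460445/139 - 241243) = √(-33072332/139) = 2*I*√1149263537/139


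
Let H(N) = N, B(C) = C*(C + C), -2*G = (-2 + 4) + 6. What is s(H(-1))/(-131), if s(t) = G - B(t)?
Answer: 6/131 ≈ 0.045802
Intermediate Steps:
G = -4 (G = -((-2 + 4) + 6)/2 = -(2 + 6)/2 = -½*8 = -4)
B(C) = 2*C² (B(C) = C*(2*C) = 2*C²)
s(t) = -4 - 2*t²
s(H(-1))/(-131) = (-4 - 2*(-1)²)/(-131) = (-4 - 2*1)*(-1/131) = (-4 - 2)*(-1/131) = -6*(-1/131) = 6/131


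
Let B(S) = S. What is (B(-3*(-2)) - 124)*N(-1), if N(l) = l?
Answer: 118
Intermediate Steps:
(B(-3*(-2)) - 124)*N(-1) = (-3*(-2) - 124)*(-1) = (6 - 124)*(-1) = -118*(-1) = 118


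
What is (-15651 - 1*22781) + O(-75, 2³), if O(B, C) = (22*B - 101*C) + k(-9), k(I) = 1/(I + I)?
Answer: -736021/18 ≈ -40890.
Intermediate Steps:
k(I) = 1/(2*I)
O(B, C) = -1/18 - 101*C + 22*B (O(B, C) = (22*B - 101*C) + (½)/(-9) = (-101*C + 22*B) + (½)*(-⅑) = (-101*C + 22*B) - 1/18 = -1/18 - 101*C + 22*B)
(-15651 - 1*22781) + O(-75, 2³) = (-15651 - 1*22781) + (-1/18 - 101*2³ + 22*(-75)) = (-15651 - 22781) + (-1/18 - 101*8 - 1650) = -38432 + (-1/18 - 808 - 1650) = -38432 - 44245/18 = -736021/18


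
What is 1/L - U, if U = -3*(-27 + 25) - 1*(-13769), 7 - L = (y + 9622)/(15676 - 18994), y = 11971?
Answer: -617378407/44819 ≈ -13775.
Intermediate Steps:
L = 44819/3318 (L = 7 - (11971 + 9622)/(15676 - 18994) = 7 - 21593/(-3318) = 7 - 21593*(-1)/3318 = 7 - 1*(-21593/3318) = 7 + 21593/3318 = 44819/3318 ≈ 13.508)
U = 13775 (U = -3*(-2) + 13769 = 6 + 13769 = 13775)
1/L - U = 1/(44819/3318) - 1*13775 = 3318/44819 - 13775 = -617378407/44819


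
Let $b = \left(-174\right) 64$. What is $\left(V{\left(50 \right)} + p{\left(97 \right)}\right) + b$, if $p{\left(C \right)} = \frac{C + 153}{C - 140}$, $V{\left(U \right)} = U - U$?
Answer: $- \frac{479098}{43} \approx -11142.0$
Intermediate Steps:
$V{\left(U \right)} = 0$
$b = -11136$
$p{\left(C \right)} = \frac{153 + C}{-140 + C}$
$\left(V{\left(50 \right)} + p{\left(97 \right)}\right) + b = \left(0 + \frac{153 + 97}{-140 + 97}\right) - 11136 = \left(0 + \frac{1}{-43} \cdot 250\right) - 11136 = \left(0 - \frac{250}{43}\right) - 11136 = - \frac{250}{43} - 11136 = - \frac{479098}{43}$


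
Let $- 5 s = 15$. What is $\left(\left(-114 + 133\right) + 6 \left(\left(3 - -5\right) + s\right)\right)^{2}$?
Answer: $2401$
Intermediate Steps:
$s = -3$ ($s = \left(- \frac{1}{5}\right) 15 = -3$)
$\left(\left(-114 + 133\right) + 6 \left(\left(3 - -5\right) + s\right)\right)^{2} = \left(\left(-114 + 133\right) + 6 \left(\left(3 - -5\right) - 3\right)\right)^{2} = \left(19 + 6 \left(\left(3 + 5\right) - 3\right)\right)^{2} = \left(19 + 6 \left(8 - 3\right)\right)^{2} = \left(19 + 6 \cdot 5\right)^{2} = \left(19 + 30\right)^{2} = 49^{2} = 2401$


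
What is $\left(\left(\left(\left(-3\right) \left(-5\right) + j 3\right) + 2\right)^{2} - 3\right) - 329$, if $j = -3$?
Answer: $-268$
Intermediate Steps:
$\left(\left(\left(\left(-3\right) \left(-5\right) + j 3\right) + 2\right)^{2} - 3\right) - 329 = \left(\left(\left(\left(-3\right) \left(-5\right) - 9\right) + 2\right)^{2} - 3\right) - 329 = \left(\left(\left(15 - 9\right) + 2\right)^{2} - 3\right) - 329 = \left(\left(6 + 2\right)^{2} - 3\right) - 329 = \left(8^{2} - 3\right) - 329 = \left(64 - 3\right) - 329 = 61 - 329 = -268$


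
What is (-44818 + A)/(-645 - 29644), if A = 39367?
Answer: 5451/30289 ≈ 0.17997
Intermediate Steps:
(-44818 + A)/(-645 - 29644) = (-44818 + 39367)/(-645 - 29644) = -5451/(-30289) = -5451*(-1/30289) = 5451/30289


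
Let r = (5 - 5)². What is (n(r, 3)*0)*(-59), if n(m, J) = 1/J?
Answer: 0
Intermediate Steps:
r = 0 (r = 0² = 0)
(n(r, 3)*0)*(-59) = (0/3)*(-59) = ((⅓)*0)*(-59) = 0*(-59) = 0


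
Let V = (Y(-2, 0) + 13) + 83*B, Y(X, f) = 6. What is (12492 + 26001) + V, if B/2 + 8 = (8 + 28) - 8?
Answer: 41832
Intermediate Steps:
B = 40 (B = -16 + 2*((8 + 28) - 8) = -16 + 2*(36 - 8) = -16 + 2*28 = -16 + 56 = 40)
V = 3339 (V = (6 + 13) + 83*40 = 19 + 3320 = 3339)
(12492 + 26001) + V = (12492 + 26001) + 3339 = 38493 + 3339 = 41832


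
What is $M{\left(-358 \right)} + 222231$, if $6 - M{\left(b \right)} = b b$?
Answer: $94073$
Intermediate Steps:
$M{\left(b \right)} = 6 - b^{2}$ ($M{\left(b \right)} = 6 - b b = 6 - b^{2}$)
$M{\left(-358 \right)} + 222231 = \left(6 - \left(-358\right)^{2}\right) + 222231 = \left(6 - 128164\right) + 222231 = -128158 + 222231 = 94073$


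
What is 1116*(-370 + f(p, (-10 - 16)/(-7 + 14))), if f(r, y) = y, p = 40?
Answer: -2919456/7 ≈ -4.1707e+5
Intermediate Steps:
1116*(-370 + f(p, (-10 - 16)/(-7 + 14))) = 1116*(-370 + (-10 - 16)/(-7 + 14)) = 1116*(-370 - 26/7) = 1116*(-2616/7) = -2919456/7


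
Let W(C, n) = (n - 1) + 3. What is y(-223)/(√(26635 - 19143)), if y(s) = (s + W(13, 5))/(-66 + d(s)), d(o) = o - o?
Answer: 18*√1873/20603 ≈ 0.037810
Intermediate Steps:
d(o) = 0
W(C, n) = 2 + n (W(C, n) = (-1 + n) + 3 = 2 + n)
y(s) = -7/66 - s/66 (y(s) = (s + (2 + 5))/(-66 + 0) = (s + 7)/(-66) = (7 + s)*(-1/66) = -7/66 - s/66)
y(-223)/(√(26635 - 19143)) = (-7/66 - 1/66*(-223))/(√(26635 - 19143)) = (-7/66 + 223/66)/(√7492) = 36/(11*((2*√1873))) = 36*(√1873/3746)/11 = 18*√1873/20603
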